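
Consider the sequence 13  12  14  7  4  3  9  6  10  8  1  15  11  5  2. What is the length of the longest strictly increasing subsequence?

Track the smallest tail for each achievable length (strict):
13 → extends → [13]
12 → replaces 13 → [12]
14 → extends → [12, 14]
7 → replaces 12 → [7, 14]
4 → replaces 7 → [4, 14]
3 → replaces 4 → [3, 14]
9 → replaces 14 → [3, 9]
6 → replaces 9 → [3, 6]
10 → extends → [3, 6, 10]
8 → replaces 10 → [3, 6, 8]
1 → replaces 3 → [1, 6, 8]
15 → extends → [1, 6, 8, 15]
11 → replaces 15 → [1, 6, 8, 11]
5 → replaces 6 → [1, 5, 8, 11]
2 → replaces 5 → [1, 2, 8, 11]
Four tails, so the longest strictly increasing subsequence has length 4 (e.g. 7, 9, 10, 15).

4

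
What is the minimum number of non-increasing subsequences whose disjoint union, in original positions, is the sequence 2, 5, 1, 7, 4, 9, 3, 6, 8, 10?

5

Place each on the leftmost legal pile:
2 → new pile 1 (tops now [2])
5 → new pile 2 (tops now [2, 5])
1 → pile 1 (tops now [1, 5])
7 → new pile 3 (tops now [1, 5, 7])
4 → pile 2 (tops now [1, 4, 7])
9 → new pile 4 (tops now [1, 4, 7, 9])
3 → pile 2 (tops now [1, 3, 7, 9])
6 → pile 3 (tops now [1, 3, 6, 9])
8 → pile 4 (tops now [1, 3, 6, 8])
10 → new pile 5 (tops now [1, 3, 6, 8, 10])
Five piles.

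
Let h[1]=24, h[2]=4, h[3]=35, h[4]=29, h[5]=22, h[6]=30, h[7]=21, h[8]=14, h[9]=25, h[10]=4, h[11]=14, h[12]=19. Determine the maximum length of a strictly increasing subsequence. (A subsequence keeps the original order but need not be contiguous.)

3

Track the smallest tail for each achievable length (strict):
24 → extends → [24]
4 → replaces 24 → [4]
35 → extends → [4, 35]
29 → replaces 35 → [4, 29]
22 → replaces 29 → [4, 22]
30 → extends → [4, 22, 30]
21 → replaces 22 → [4, 21, 30]
14 → replaces 21 → [4, 14, 30]
25 → replaces 30 → [4, 14, 25]
4 → already a tail → [4, 14, 25]
14 → already a tail → [4, 14, 25]
19 → replaces 25 → [4, 14, 19]
Three tails, so the longest strictly increasing subsequence has length 3 (e.g. 24, 29, 30).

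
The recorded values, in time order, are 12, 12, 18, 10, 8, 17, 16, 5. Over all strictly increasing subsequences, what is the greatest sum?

30

Let S[i] be the best sum of a strictly increasing subsequence ending at i:
i:      1  2  3  4  5  6  7  8
a[i]:  12 12 18 10  8 17 16  5
S:     12 12 30 10  8 29 28  5
Maximum is 30 (e.g. 12 + 18).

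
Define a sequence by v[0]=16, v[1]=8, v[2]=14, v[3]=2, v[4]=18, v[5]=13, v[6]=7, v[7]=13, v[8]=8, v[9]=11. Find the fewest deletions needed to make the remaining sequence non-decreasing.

Fewest deletions = n − (longest non-decreasing subsequence).
Patience tails:
16 → extends → [16]
8 → replaces 16 → [8]
14 → extends → [8, 14]
2 → replaces 8 → [2, 14]
18 → extends → [2, 14, 18]
13 → replaces 14 → [2, 13, 18]
7 → replaces 13 → [2, 7, 18]
13 → replaces 18 → [2, 7, 13]
8 → replaces 13 → [2, 7, 8]
11 → extends → [2, 7, 8, 11]
Longest non-decreasing subsequence has length 4, so deletions = 10 − 4 = 6.

6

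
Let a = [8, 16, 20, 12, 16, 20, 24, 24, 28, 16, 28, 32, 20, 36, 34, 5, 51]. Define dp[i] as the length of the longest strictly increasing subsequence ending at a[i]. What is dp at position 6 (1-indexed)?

dp[i] = 1 + max{dp[j] : j<i, a[j]<a[i]} (or 1 if no such j):
i:      1  2  3  4  5  6  7  8  9 10 11 12 13 14 15 16 17
a[i]:   8 16 20 12 16 20 24 24 28 16 28 32 20 36 34  5 51
dp:     1  2  3  2  3  4  5  5  6  3  6  7  4  8  8  1  9
At index 6 the value is 4.

4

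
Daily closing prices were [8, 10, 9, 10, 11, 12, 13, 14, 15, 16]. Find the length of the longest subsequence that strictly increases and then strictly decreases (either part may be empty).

inc[i] = longest strictly increasing subsequence ending at i; dec[i] = longest strictly decreasing subsequence starting at i:
i:      1  2  3  4  5  6  7  8  9 10
a[i]:   8 10  9 10 11 12 13 14 15 16
inc:    1  2  2  3  4  5  6  7  8  9
dec:    1  2  1  1  1  1  1  1  1  1
Best peak at i=10 (value 16): inc=9, dec=1, length 9+1−1 = 9.

9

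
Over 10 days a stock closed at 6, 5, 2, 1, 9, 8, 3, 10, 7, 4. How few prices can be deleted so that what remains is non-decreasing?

7

Fewest deletions = n − (longest non-decreasing subsequence).
i:      1  2  3  4  5  6  7  8  9 10
a[i]:   6  5  2  1  9  8  3 10  7  4
dp:     1  1  1  1  2  2  2  3  3  3
max dp = 3, so deletions = 10 − 3 = 7.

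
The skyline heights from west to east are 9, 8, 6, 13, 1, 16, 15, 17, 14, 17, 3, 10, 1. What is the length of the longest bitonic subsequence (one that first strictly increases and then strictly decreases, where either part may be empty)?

inc[i] = longest strictly increasing subsequence ending at i; dec[i] = longest strictly decreasing subsequence starting at i:
i:      1  2  3  4  5  6  7  8  9 10 11 12 13
a[i]:   9  8  6 13  1 16 15 17 14 17  3 10  1
inc:    1  1  1  2  1  3  3  4  3  4  2  3  1
dec:    5  4  3  3  1  5  4  4  3  3  2  2  1
Best peak at i=6 (value 16): inc=3, dec=5, length 3+5−1 = 7.

7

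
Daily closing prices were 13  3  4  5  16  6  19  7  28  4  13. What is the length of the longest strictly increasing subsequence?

Let dp[i] be the length of the longest such subsequence ending at index i:
i:      1  2  3  4  5  6  7  8  9 10 11
a[i]:  13  3  4  5 16  6 19  7 28  4 13
dp:     1  1  2  3  4  4  5  5  6  2  6
Maximum dp value is 6.

6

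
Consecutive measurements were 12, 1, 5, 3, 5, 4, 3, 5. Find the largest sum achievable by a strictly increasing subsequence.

13

Let S[i] be the best sum of a strictly increasing subsequence ending at i:
i:      1  2  3  4  5  6  7  8
a[i]:  12  1  5  3  5  4  3  5
S:     12  1  6  4  9  8  4 13
Maximum is 13 (e.g. 1 + 3 + 4 + 5).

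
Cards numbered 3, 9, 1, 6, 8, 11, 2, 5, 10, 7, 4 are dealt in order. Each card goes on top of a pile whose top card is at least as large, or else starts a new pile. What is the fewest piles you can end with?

Place each on the leftmost legal pile:
3 → new pile 1 (tops now [3])
9 → new pile 2 (tops now [3, 9])
1 → pile 1 (tops now [1, 9])
6 → pile 2 (tops now [1, 6])
8 → new pile 3 (tops now [1, 6, 8])
11 → new pile 4 (tops now [1, 6, 8, 11])
2 → pile 2 (tops now [1, 2, 8, 11])
5 → pile 3 (tops now [1, 2, 5, 11])
10 → pile 4 (tops now [1, 2, 5, 10])
7 → pile 4 (tops now [1, 2, 5, 7])
4 → pile 3 (tops now [1, 2, 4, 7])
Four piles.

4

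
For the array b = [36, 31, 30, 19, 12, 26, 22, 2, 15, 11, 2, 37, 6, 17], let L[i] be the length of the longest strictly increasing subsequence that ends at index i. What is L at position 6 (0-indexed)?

dp[i] = 1 + max{dp[j] : j<i, b[j]<b[i]} (or 1 if no such j):
i:      0  1  2  3  4  5  6  7  8  9 10 11 12 13
b[i]:  36 31 30 19 12 26 22  2 15 11  2 37  6 17
dp:     1  1  1  1  1  2  2  1  2  2  1  3  2  3
At index 6 the value is 2.

2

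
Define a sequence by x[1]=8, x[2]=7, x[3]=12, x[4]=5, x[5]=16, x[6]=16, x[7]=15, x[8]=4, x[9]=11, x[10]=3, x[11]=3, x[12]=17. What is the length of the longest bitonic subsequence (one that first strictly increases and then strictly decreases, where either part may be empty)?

6

inc[i] = longest strictly increasing subsequence ending at i; dec[i] = longest strictly decreasing subsequence starting at i:
i:      1  2  3  4  5  6  7  8  9 10 11 12
x[i]:   8  7 12  5 16 16 15  4 11  3  3 17
inc:    1  1  2  1  3  3  3  1  2  1  1  4
dec:    5  4  4  3  4  4  3  2  2  1  1  1
Best peak at i=5 (value 16): inc=3, dec=4, length 3+4−1 = 6.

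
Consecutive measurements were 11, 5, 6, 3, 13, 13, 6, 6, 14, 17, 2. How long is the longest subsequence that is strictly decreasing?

4

Negate each value so 'decreasing' becomes 'increasing', then run patience tails on the negated sequence:
-11 → extends → [-11]
-5 → extends → [-11, -5]
-6 → replaces -5 → [-11, -6]
-3 → extends → [-11, -6, -3]
-13 → replaces -11 → [-13, -6, -3]
-13 → already a tail → [-13, -6, -3]
-6 → already a tail → [-13, -6, -3]
-6 → already a tail → [-13, -6, -3]
-14 → replaces -13 → [-14, -6, -3]
-17 → replaces -14 → [-17, -6, -3]
-2 → extends → [-17, -6, -3, -2]
Four tails, so the longest strictly decreasing subsequence of the original has length 4.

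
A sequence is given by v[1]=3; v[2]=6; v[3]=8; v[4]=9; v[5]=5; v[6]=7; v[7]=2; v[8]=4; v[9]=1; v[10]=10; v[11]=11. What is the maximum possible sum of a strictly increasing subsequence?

47

Let S[i] be the best sum of a strictly increasing subsequence ending at i:
i:      1  2  3  4  5  6  7  8  9 10 11
v[i]:   3  6  8  9  5  7  2  4  1 10 11
S:      3  9 17 26  8 16  2  7  1 36 47
Maximum is 47 (e.g. 3 + 6 + 8 + 9 + 10 + 11).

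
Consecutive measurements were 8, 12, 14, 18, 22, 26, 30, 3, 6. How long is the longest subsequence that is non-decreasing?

7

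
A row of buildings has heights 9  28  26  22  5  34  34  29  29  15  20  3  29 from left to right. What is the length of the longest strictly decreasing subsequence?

Negate each value so 'decreasing' becomes 'increasing', then run patience tails on the negated sequence:
-9 → extends → [-9]
-28 → replaces -9 → [-28]
-26 → extends → [-28, -26]
-22 → extends → [-28, -26, -22]
-5 → extends → [-28, -26, -22, -5]
-34 → replaces -28 → [-34, -26, -22, -5]
-34 → already a tail → [-34, -26, -22, -5]
-29 → replaces -26 → [-34, -29, -22, -5]
-29 → already a tail → [-34, -29, -22, -5]
-15 → replaces -5 → [-34, -29, -22, -15]
-20 → replaces -15 → [-34, -29, -22, -20]
-3 → extends → [-34, -29, -22, -20, -3]
-29 → already a tail → [-34, -29, -22, -20, -3]
Five tails, so the longest strictly decreasing subsequence of the original has length 5.

5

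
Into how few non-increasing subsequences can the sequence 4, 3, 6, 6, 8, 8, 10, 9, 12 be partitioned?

5

The minimum number of non-increasing subsequences covering a sequence equals the length of its longest strictly increasing subsequence.
LIS length is 5 (e.g. 4, 6, 8, 10, 12), so 5 piles are needed.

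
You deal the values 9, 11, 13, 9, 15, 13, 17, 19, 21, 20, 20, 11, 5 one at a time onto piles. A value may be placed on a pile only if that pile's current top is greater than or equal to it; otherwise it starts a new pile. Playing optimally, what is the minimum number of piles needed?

7

The minimum number of non-increasing subsequences covering a sequence equals the length of its longest strictly increasing subsequence.
LIS length is 7 (e.g. 9, 11, 13, 15, 17, 19, 21), so 7 piles are needed.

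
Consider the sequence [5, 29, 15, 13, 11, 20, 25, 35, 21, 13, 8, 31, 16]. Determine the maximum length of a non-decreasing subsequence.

Track the smallest tail for each achievable length (allowing ties):
5 → extends → [5]
29 → extends → [5, 29]
15 → replaces 29 → [5, 15]
13 → replaces 15 → [5, 13]
11 → replaces 13 → [5, 11]
20 → extends → [5, 11, 20]
25 → extends → [5, 11, 20, 25]
35 → extends → [5, 11, 20, 25, 35]
21 → replaces 25 → [5, 11, 20, 21, 35]
13 → replaces 20 → [5, 11, 13, 21, 35]
8 → replaces 11 → [5, 8, 13, 21, 35]
31 → replaces 35 → [5, 8, 13, 21, 31]
16 → replaces 21 → [5, 8, 13, 16, 31]
Five tails, so the longest non-decreasing subsequence has length 5 (e.g. 5, 15, 20, 25, 35).

5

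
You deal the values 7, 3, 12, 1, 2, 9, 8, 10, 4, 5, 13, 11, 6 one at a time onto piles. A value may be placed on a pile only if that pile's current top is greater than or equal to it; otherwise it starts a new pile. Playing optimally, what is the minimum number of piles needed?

5

Place each on the leftmost legal pile:
7 → new pile 1 (tops now [7])
3 → pile 1 (tops now [3])
12 → new pile 2 (tops now [3, 12])
1 → pile 1 (tops now [1, 12])
2 → pile 2 (tops now [1, 2])
9 → new pile 3 (tops now [1, 2, 9])
8 → pile 3 (tops now [1, 2, 8])
10 → new pile 4 (tops now [1, 2, 8, 10])
4 → pile 3 (tops now [1, 2, 4, 10])
5 → pile 4 (tops now [1, 2, 4, 5])
13 → new pile 5 (tops now [1, 2, 4, 5, 13])
11 → pile 5 (tops now [1, 2, 4, 5, 11])
6 → pile 5 (tops now [1, 2, 4, 5, 6])
Five piles.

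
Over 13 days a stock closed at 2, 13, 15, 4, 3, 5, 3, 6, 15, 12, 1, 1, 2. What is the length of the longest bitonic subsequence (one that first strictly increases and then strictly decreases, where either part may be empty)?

inc[i] = longest strictly increasing subsequence ending at i; dec[i] = longest strictly decreasing subsequence starting at i:
i:      1  2  3  4  5  6  7  8  9 10 11 12 13
a[i]:   2 13 15  4  3  5  3  6 15 12  1  1  2
inc:    1  2  3  2  2  3  2  4  5  5  1  1  2
dec:    2  4  4  3  2  3  2  2  3  2  1  1  1
Best peak at i=9 (value 15): inc=5, dec=3, length 5+3−1 = 7.

7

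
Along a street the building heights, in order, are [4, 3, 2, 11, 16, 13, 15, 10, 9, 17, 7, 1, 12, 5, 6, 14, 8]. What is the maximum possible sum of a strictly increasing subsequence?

Let S[i] be the best sum of a strictly increasing subsequence ending at i:
i:      1  2  3  4  5  6  7  8  9 10 11 12 13 14 15 16 17
a[i]:   4  3  2 11 16 13 15 10  9 17  7  1 12  5  6 14  8
S:      4  3  2 15 31 28 43 14 13 60 11  1 27  9 15 42 23
Maximum is 60 (e.g. 4 + 11 + 13 + 15 + 17).

60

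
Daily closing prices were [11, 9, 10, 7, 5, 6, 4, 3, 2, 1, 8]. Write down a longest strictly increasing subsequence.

5, 6, 8

Patience tails give the LIS length; then backtrack through the dp parents:
11 → extends → [11]
9 → replaces 11 → [9]
10 → extends → [9, 10]
7 → replaces 9 → [7, 10]
5 → replaces 7 → [5, 10]
6 → replaces 10 → [5, 6]
4 → replaces 5 → [4, 6]
3 → replaces 4 → [3, 6]
2 → replaces 3 → [2, 6]
1 → replaces 2 → [1, 6]
8 → extends → [1, 6, 8]
Length 3; one witness is 5, 6, 8.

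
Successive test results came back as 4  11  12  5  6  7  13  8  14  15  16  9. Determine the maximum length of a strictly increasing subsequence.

8

Track the smallest tail for each achievable length (strict):
4 → extends → [4]
11 → extends → [4, 11]
12 → extends → [4, 11, 12]
5 → replaces 11 → [4, 5, 12]
6 → replaces 12 → [4, 5, 6]
7 → extends → [4, 5, 6, 7]
13 → extends → [4, 5, 6, 7, 13]
8 → replaces 13 → [4, 5, 6, 7, 8]
14 → extends → [4, 5, 6, 7, 8, 14]
15 → extends → [4, 5, 6, 7, 8, 14, 15]
16 → extends → [4, 5, 6, 7, 8, 14, 15, 16]
9 → replaces 14 → [4, 5, 6, 7, 8, 9, 15, 16]
Eight tails, so the longest strictly increasing subsequence has length 8 (e.g. 4, 5, 6, 7, 13, 14, 15, 16).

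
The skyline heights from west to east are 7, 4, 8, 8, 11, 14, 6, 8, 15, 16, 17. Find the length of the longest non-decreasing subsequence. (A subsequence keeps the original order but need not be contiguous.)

8

Let dp[i] be the length of the longest such subsequence ending at index i:
i:      1  2  3  4  5  6  7  8  9 10 11
a[i]:   7  4  8  8 11 14  6  8 15 16 17
dp:     1  1  2  3  4  5  2  4  6  7  8
Maximum dp value is 8.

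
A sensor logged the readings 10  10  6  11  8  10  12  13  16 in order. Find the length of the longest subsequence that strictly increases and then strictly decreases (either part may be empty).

6

inc[i] = longest strictly increasing subsequence ending at i; dec[i] = longest strictly decreasing subsequence starting at i:
i:      1  2  3  4  5  6  7  8  9
a[i]:  10 10  6 11  8 10 12 13 16
inc:    1  1  1  2  2  3  4  5  6
dec:    2  2  1  2  1  1  1  1  1
Best peak at i=9 (value 16): inc=6, dec=1, length 6+1−1 = 6.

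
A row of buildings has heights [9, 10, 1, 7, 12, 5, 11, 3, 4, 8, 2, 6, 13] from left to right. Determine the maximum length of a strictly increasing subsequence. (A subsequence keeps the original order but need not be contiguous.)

5

Let dp[i] be the length of the longest such subsequence ending at index i:
i:      1  2  3  4  5  6  7  8  9 10 11 12 13
a[i]:   9 10  1  7 12  5 11  3  4  8  2  6 13
dp:     1  2  1  2  3  2  3  2  3  4  2  4  5
Maximum dp value is 5.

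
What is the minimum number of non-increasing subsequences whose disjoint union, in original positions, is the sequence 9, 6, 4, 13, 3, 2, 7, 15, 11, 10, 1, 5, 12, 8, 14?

The minimum number of non-increasing subsequences covering a sequence equals the length of its longest strictly increasing subsequence.
LIS length is 5 (e.g. 6, 7, 11, 12, 14), so 5 piles are needed.

5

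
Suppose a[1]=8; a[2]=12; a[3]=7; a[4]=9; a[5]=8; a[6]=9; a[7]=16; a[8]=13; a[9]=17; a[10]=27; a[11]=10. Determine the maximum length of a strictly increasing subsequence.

6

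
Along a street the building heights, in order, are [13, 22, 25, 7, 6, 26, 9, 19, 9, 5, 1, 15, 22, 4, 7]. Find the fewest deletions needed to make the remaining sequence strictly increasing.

Fewest deletions = n − (longest strictly increasing subsequence).
i:      1  2  3  4  5  6  7  8  9 10 11 12 13 14 15
a[i]:  13 22 25  7  6 26  9 19  9  5  1 15 22  4  7
dp:     1  2  3  1  1  4  2  3  2  1  1  3  4  2  3
max dp = 4, so deletions = 15 − 4 = 11.

11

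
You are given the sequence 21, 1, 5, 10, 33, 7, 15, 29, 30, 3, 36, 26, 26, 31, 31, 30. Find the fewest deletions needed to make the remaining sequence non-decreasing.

Fewest deletions = n − (longest non-decreasing subsequence).
i:      1  2  3  4  5  6  7  8  9 10 11 12 13 14 15 16
a[i]:  21  1  5 10 33  7 15 29 30  3 36 26 26 31 31 30
dp:     1  1  2  3  4  3  4  5  6  2  7  5  6  7  8  7
max dp = 8, so deletions = 16 − 8 = 8.

8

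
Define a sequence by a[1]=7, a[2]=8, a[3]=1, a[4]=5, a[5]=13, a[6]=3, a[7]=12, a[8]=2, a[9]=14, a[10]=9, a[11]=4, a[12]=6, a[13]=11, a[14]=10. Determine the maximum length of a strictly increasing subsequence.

Let dp[i] be the length of the longest such subsequence ending at index i:
i:      1  2  3  4  5  6  7  8  9 10 11 12 13 14
a[i]:   7  8  1  5 13  3 12  2 14  9  4  6 11 10
dp:     1  2  1  2  3  2  3  2  4  3  3  4  5  5
Maximum dp value is 5.

5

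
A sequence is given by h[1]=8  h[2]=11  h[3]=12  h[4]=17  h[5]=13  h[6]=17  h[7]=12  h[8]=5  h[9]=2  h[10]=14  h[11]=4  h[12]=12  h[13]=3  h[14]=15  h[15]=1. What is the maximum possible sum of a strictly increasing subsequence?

Let S[i] be the best sum of a strictly increasing subsequence ending at i:
i:      1  2  3  4  5  6  7  8  9 10 11 12 13 14 15
h[i]:   8 11 12 17 13 17 12  5  2 14  4 12  3 15  1
S:      8 19 31 48 44 61 31  5  2 58  6 31  5 73  1
Maximum is 73 (e.g. 8 + 11 + 12 + 13 + 14 + 15).

73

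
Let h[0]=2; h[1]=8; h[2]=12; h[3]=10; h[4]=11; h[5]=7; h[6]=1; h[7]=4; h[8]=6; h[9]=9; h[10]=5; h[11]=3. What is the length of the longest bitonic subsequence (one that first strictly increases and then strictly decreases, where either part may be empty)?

8

inc[i] = longest strictly increasing subsequence ending at i; dec[i] = longest strictly decreasing subsequence starting at i:
i:      0  1  2  3  4  5  6  7  8  9 10 11
h[i]:   2  8 12 10 11  7  1  4  6  9  5  3
inc:    1  2  3  3  4  2  1  2  3  4  3  2
dec:    2  5  6  5  5  4  1  2  3  3  2  1
Best peak at i=2 (value 12): inc=3, dec=6, length 3+6−1 = 8.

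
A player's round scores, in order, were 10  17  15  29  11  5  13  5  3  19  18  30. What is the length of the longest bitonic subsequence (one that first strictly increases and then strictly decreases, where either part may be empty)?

6

inc[i] = longest strictly increasing subsequence ending at i; dec[i] = longest strictly decreasing subsequence starting at i:
i:      1  2  3  4  5  6  7  8  9 10 11 12
a[i]:  10 17 15 29 11  5 13  5  3 19 18 30
inc:    1  2  2  3  2  1  3  1  1  4  4  5
dec:    3  5  4  4  3  2  3  2  1  2  1  1
Best peak at i=2 (value 17): inc=2, dec=5, length 2+5−1 = 6.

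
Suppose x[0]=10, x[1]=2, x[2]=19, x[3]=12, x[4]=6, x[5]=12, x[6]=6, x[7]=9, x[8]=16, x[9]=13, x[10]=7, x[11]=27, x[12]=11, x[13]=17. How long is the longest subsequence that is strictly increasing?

Track the smallest tail for each achievable length (strict):
10 → extends → [10]
2 → replaces 10 → [2]
19 → extends → [2, 19]
12 → replaces 19 → [2, 12]
6 → replaces 12 → [2, 6]
12 → extends → [2, 6, 12]
6 → already a tail → [2, 6, 12]
9 → replaces 12 → [2, 6, 9]
16 → extends → [2, 6, 9, 16]
13 → replaces 16 → [2, 6, 9, 13]
7 → replaces 9 → [2, 6, 7, 13]
27 → extends → [2, 6, 7, 13, 27]
11 → replaces 13 → [2, 6, 7, 11, 27]
17 → replaces 27 → [2, 6, 7, 11, 17]
Five tails, so the longest strictly increasing subsequence has length 5 (e.g. 2, 6, 12, 16, 27).

5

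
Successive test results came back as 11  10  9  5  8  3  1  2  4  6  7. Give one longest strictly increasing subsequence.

Patience tails give the LIS length; then backtrack through the dp parents:
11 → extends → [11]
10 → replaces 11 → [10]
9 → replaces 10 → [9]
5 → replaces 9 → [5]
8 → extends → [5, 8]
3 → replaces 5 → [3, 8]
1 → replaces 3 → [1, 8]
2 → replaces 8 → [1, 2]
4 → extends → [1, 2, 4]
6 → extends → [1, 2, 4, 6]
7 → extends → [1, 2, 4, 6, 7]
Length 5; one witness is 1, 2, 4, 6, 7.

1, 2, 4, 6, 7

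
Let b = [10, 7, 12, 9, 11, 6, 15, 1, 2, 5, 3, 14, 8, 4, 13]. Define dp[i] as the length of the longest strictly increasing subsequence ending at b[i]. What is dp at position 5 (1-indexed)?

dp[i] = 1 + max{dp[j] : j<i, b[j]<b[i]} (or 1 if no such j):
i:      1  2  3  4  5  6  7  8  9 10 11 12 13 14 15
b[i]:  10  7 12  9 11  6 15  1  2  5  3 14  8  4 13
dp:     1  1  2  2  3  1  4  1  2  3  3  4  4  4  5
At index 5 the value is 3.

3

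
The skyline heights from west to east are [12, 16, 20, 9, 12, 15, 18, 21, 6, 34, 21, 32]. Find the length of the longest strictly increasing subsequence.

6

Track the smallest tail for each achievable length (strict):
12 → extends → [12]
16 → extends → [12, 16]
20 → extends → [12, 16, 20]
9 → replaces 12 → [9, 16, 20]
12 → replaces 16 → [9, 12, 20]
15 → replaces 20 → [9, 12, 15]
18 → extends → [9, 12, 15, 18]
21 → extends → [9, 12, 15, 18, 21]
6 → replaces 9 → [6, 12, 15, 18, 21]
34 → extends → [6, 12, 15, 18, 21, 34]
21 → already a tail → [6, 12, 15, 18, 21, 34]
32 → replaces 34 → [6, 12, 15, 18, 21, 32]
Six tails, so the longest strictly increasing subsequence has length 6 (e.g. 9, 12, 15, 18, 21, 34).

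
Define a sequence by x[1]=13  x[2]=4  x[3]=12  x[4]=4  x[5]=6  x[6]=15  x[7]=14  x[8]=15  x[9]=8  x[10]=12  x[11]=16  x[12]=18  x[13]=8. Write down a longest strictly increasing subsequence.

Patience tails give the LIS length; then backtrack through the dp parents:
13 → extends → [13]
4 → replaces 13 → [4]
12 → extends → [4, 12]
4 → already a tail → [4, 12]
6 → replaces 12 → [4, 6]
15 → extends → [4, 6, 15]
14 → replaces 15 → [4, 6, 14]
15 → extends → [4, 6, 14, 15]
8 → replaces 14 → [4, 6, 8, 15]
12 → replaces 15 → [4, 6, 8, 12]
16 → extends → [4, 6, 8, 12, 16]
18 → extends → [4, 6, 8, 12, 16, 18]
8 → already a tail → [4, 6, 8, 12, 16, 18]
Length 6; one witness is 4, 12, 14, 15, 16, 18.

4, 12, 14, 15, 16, 18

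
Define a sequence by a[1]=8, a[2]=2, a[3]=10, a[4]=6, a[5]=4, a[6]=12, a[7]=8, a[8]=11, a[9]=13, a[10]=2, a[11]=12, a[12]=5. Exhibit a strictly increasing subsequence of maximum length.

Patience tails give the LIS length; then backtrack through the dp parents:
8 → extends → [8]
2 → replaces 8 → [2]
10 → extends → [2, 10]
6 → replaces 10 → [2, 6]
4 → replaces 6 → [2, 4]
12 → extends → [2, 4, 12]
8 → replaces 12 → [2, 4, 8]
11 → extends → [2, 4, 8, 11]
13 → extends → [2, 4, 8, 11, 13]
2 → already a tail → [2, 4, 8, 11, 13]
12 → replaces 13 → [2, 4, 8, 11, 12]
5 → replaces 8 → [2, 4, 5, 11, 12]
Length 5; one witness is 2, 6, 8, 11, 13.

2, 6, 8, 11, 13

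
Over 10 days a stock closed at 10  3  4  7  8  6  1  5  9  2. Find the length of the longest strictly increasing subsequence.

Track the smallest tail for each achievable length (strict):
10 → extends → [10]
3 → replaces 10 → [3]
4 → extends → [3, 4]
7 → extends → [3, 4, 7]
8 → extends → [3, 4, 7, 8]
6 → replaces 7 → [3, 4, 6, 8]
1 → replaces 3 → [1, 4, 6, 8]
5 → replaces 6 → [1, 4, 5, 8]
9 → extends → [1, 4, 5, 8, 9]
2 → replaces 4 → [1, 2, 5, 8, 9]
Five tails, so the longest strictly increasing subsequence has length 5 (e.g. 3, 4, 7, 8, 9).

5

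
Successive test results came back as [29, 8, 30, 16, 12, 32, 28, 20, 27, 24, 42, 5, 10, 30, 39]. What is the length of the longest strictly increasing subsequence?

Let dp[i] be the length of the longest such subsequence ending at index i:
i:      1  2  3  4  5  6  7  8  9 10 11 12 13 14 15
a[i]:  29  8 30 16 12 32 28 20 27 24 42  5 10 30 39
dp:     1  1  2  2  2  3  3  3  4  4  5  1  2  5  6
Maximum dp value is 6.

6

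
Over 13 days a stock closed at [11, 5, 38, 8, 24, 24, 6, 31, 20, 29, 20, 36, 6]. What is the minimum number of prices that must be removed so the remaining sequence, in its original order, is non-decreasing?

7

Fewest deletions = n − (longest non-decreasing subsequence).
Patience tails:
11 → extends → [11]
5 → replaces 11 → [5]
38 → extends → [5, 38]
8 → replaces 38 → [5, 8]
24 → extends → [5, 8, 24]
24 → extends → [5, 8, 24, 24]
6 → replaces 8 → [5, 6, 24, 24]
31 → extends → [5, 6, 24, 24, 31]
20 → replaces 24 → [5, 6, 20, 24, 31]
29 → replaces 31 → [5, 6, 20, 24, 29]
20 → replaces 24 → [5, 6, 20, 20, 29]
36 → extends → [5, 6, 20, 20, 29, 36]
6 → replaces 20 → [5, 6, 6, 20, 29, 36]
Longest non-decreasing subsequence has length 6, so deletions = 13 − 6 = 7.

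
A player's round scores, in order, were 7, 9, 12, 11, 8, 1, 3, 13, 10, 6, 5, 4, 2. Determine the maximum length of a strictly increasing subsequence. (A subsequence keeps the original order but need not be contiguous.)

4

Track the smallest tail for each achievable length (strict):
7 → extends → [7]
9 → extends → [7, 9]
12 → extends → [7, 9, 12]
11 → replaces 12 → [7, 9, 11]
8 → replaces 9 → [7, 8, 11]
1 → replaces 7 → [1, 8, 11]
3 → replaces 8 → [1, 3, 11]
13 → extends → [1, 3, 11, 13]
10 → replaces 11 → [1, 3, 10, 13]
6 → replaces 10 → [1, 3, 6, 13]
5 → replaces 6 → [1, 3, 5, 13]
4 → replaces 5 → [1, 3, 4, 13]
2 → replaces 3 → [1, 2, 4, 13]
Four tails, so the longest strictly increasing subsequence has length 4 (e.g. 7, 9, 12, 13).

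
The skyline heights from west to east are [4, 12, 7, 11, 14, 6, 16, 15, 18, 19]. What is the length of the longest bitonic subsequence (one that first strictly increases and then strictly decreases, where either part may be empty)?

inc[i] = longest strictly increasing subsequence ending at i; dec[i] = longest strictly decreasing subsequence starting at i:
i:      1  2  3  4  5  6  7  8  9 10
a[i]:   4 12  7 11 14  6 16 15 18 19
inc:    1  2  2  3  4  2  5  5  6  7
dec:    1  3  2  2  2  1  2  1  1  1
Best peak at i=10 (value 19): inc=7, dec=1, length 7+1−1 = 7.

7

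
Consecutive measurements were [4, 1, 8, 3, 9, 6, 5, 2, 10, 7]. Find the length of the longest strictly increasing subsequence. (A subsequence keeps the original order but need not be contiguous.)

4

Track the smallest tail for each achievable length (strict):
4 → extends → [4]
1 → replaces 4 → [1]
8 → extends → [1, 8]
3 → replaces 8 → [1, 3]
9 → extends → [1, 3, 9]
6 → replaces 9 → [1, 3, 6]
5 → replaces 6 → [1, 3, 5]
2 → replaces 3 → [1, 2, 5]
10 → extends → [1, 2, 5, 10]
7 → replaces 10 → [1, 2, 5, 7]
Four tails, so the longest strictly increasing subsequence has length 4 (e.g. 4, 8, 9, 10).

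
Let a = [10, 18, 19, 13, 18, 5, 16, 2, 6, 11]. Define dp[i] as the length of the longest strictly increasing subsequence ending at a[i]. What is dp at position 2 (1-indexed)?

2

dp[i] = 1 + max{dp[j] : j<i, a[j]<a[i]} (or 1 if no such j):
i:      1  2  3  4  5  6  7  8  9 10
a[i]:  10 18 19 13 18  5 16  2  6 11
dp:     1  2  3  2  3  1  3  1  2  3
At index 2 the value is 2.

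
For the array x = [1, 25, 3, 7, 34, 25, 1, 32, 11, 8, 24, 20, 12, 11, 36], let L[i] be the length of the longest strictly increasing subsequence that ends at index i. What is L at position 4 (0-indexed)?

4

dp[i] = 1 + max{dp[j] : j<i, x[j]<x[i]} (or 1 if no such j):
i:      0  1  2  3  4  5  6  7  8  9 10 11 12 13 14
x[i]:   1 25  3  7 34 25  1 32 11  8 24 20 12 11 36
dp:     1  2  2  3  4  4  1  5  4  4  5  5  5  5  6
At index 4 the value is 4.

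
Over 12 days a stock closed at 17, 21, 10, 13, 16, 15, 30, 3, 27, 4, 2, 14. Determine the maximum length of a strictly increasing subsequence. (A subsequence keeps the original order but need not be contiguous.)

4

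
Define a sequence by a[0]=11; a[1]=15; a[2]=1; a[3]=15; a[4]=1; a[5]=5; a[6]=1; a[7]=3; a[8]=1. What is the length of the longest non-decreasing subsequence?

4

Track the smallest tail for each achievable length (allowing ties):
11 → extends → [11]
15 → extends → [11, 15]
1 → replaces 11 → [1, 15]
15 → extends → [1, 15, 15]
1 → replaces 15 → [1, 1, 15]
5 → replaces 15 → [1, 1, 5]
1 → replaces 5 → [1, 1, 1]
3 → extends → [1, 1, 1, 3]
1 → replaces 3 → [1, 1, 1, 1]
Four tails, so the longest non-decreasing subsequence has length 4 (e.g. 1, 1, 1, 3).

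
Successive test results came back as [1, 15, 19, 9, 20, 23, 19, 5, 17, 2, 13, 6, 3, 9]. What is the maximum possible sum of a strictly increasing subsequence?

78

Let S[i] be the best sum of a strictly increasing subsequence ending at i:
i:      1  2  3  4  5  6  7  8  9 10 11 12 13 14
a[i]:   1 15 19  9 20 23 19  5 17  2 13  6  3  9
S:      1 16 35 10 55 78 35  6 33  3 23 12  6 21
Maximum is 78 (e.g. 1 + 15 + 19 + 20 + 23).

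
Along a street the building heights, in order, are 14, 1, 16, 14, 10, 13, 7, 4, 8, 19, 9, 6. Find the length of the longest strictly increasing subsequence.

4

Track the smallest tail for each achievable length (strict):
14 → extends → [14]
1 → replaces 14 → [1]
16 → extends → [1, 16]
14 → replaces 16 → [1, 14]
10 → replaces 14 → [1, 10]
13 → extends → [1, 10, 13]
7 → replaces 10 → [1, 7, 13]
4 → replaces 7 → [1, 4, 13]
8 → replaces 13 → [1, 4, 8]
19 → extends → [1, 4, 8, 19]
9 → replaces 19 → [1, 4, 8, 9]
6 → replaces 8 → [1, 4, 6, 9]
Four tails, so the longest strictly increasing subsequence has length 4 (e.g. 1, 10, 13, 19).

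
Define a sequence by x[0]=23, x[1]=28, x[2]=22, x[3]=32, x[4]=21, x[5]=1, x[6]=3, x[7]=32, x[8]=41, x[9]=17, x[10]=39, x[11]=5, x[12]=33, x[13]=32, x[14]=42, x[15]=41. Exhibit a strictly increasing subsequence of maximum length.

Patience tails give the LIS length; then backtrack through the dp parents:
23 → extends → [23]
28 → extends → [23, 28]
22 → replaces 23 → [22, 28]
32 → extends → [22, 28, 32]
21 → replaces 22 → [21, 28, 32]
1 → replaces 21 → [1, 28, 32]
3 → replaces 28 → [1, 3, 32]
32 → already a tail → [1, 3, 32]
41 → extends → [1, 3, 32, 41]
17 → replaces 32 → [1, 3, 17, 41]
39 → replaces 41 → [1, 3, 17, 39]
5 → replaces 17 → [1, 3, 5, 39]
33 → replaces 39 → [1, 3, 5, 33]
32 → replaces 33 → [1, 3, 5, 32]
42 → extends → [1, 3, 5, 32, 42]
41 → replaces 42 → [1, 3, 5, 32, 41]
Length 5; one witness is 23, 28, 32, 41, 42.

23, 28, 32, 41, 42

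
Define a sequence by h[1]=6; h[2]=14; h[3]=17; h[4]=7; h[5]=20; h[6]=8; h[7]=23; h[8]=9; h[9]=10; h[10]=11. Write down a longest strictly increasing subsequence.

6, 7, 8, 9, 10, 11

Patience tails give the LIS length; then backtrack through the dp parents:
6 → extends → [6]
14 → extends → [6, 14]
17 → extends → [6, 14, 17]
7 → replaces 14 → [6, 7, 17]
20 → extends → [6, 7, 17, 20]
8 → replaces 17 → [6, 7, 8, 20]
23 → extends → [6, 7, 8, 20, 23]
9 → replaces 20 → [6, 7, 8, 9, 23]
10 → replaces 23 → [6, 7, 8, 9, 10]
11 → extends → [6, 7, 8, 9, 10, 11]
Length 6; one witness is 6, 7, 8, 9, 10, 11.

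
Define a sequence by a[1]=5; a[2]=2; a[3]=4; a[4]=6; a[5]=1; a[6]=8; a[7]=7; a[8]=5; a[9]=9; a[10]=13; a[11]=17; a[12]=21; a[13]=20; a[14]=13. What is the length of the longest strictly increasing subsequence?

8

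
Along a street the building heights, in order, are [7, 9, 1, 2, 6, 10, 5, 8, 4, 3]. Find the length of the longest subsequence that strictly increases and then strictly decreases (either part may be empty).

7

inc[i] = longest strictly increasing subsequence ending at i; dec[i] = longest strictly decreasing subsequence starting at i:
i:      1  2  3  4  5  6  7  8  9 10
a[i]:   7  9  1  2  6 10  5  8  4  3
inc:    1  2  1  2  3  4  3  4  3  3
dec:    5  5  1  1  4  4  3  3  2  1
Best peak at i=6 (value 10): inc=4, dec=4, length 4+4−1 = 7.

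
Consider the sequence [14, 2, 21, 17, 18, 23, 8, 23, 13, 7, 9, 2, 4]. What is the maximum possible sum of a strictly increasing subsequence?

Let S[i] be the best sum of a strictly increasing subsequence ending at i:
i:      1  2  3  4  5  6  7  8  9 10 11 12 13
a[i]:  14  2 21 17 18 23  8 23 13  7  9  2  4
S:     14  2 35 31 49 72 10 72 23  9 19  2  6
Maximum is 72 (e.g. 14 + 17 + 18 + 23).

72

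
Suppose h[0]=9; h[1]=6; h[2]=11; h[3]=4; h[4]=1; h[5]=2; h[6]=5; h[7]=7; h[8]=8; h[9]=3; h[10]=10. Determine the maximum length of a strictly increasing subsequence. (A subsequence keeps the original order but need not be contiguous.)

Let dp[i] be the length of the longest such subsequence ending at index i:
i:      0  1  2  3  4  5  6  7  8  9 10
h[i]:   9  6 11  4  1  2  5  7  8  3 10
dp:     1  1  2  1  1  2  3  4  5  3  6
Maximum dp value is 6.

6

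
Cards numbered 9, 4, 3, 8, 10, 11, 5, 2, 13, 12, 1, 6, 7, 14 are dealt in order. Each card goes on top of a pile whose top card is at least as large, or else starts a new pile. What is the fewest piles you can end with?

Place each on the leftmost legal pile:
9 → new pile 1 (tops now [9])
4 → pile 1 (tops now [4])
3 → pile 1 (tops now [3])
8 → new pile 2 (tops now [3, 8])
10 → new pile 3 (tops now [3, 8, 10])
11 → new pile 4 (tops now [3, 8, 10, 11])
5 → pile 2 (tops now [3, 5, 10, 11])
2 → pile 1 (tops now [2, 5, 10, 11])
13 → new pile 5 (tops now [2, 5, 10, 11, 13])
12 → pile 5 (tops now [2, 5, 10, 11, 12])
1 → pile 1 (tops now [1, 5, 10, 11, 12])
6 → pile 3 (tops now [1, 5, 6, 11, 12])
7 → pile 4 (tops now [1, 5, 6, 7, 12])
14 → new pile 6 (tops now [1, 5, 6, 7, 12, 14])
Six piles.

6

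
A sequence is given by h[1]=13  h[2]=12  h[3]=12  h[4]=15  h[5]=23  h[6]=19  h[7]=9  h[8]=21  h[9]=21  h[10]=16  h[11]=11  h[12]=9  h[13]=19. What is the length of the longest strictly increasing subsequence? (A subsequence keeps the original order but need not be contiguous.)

Track the smallest tail for each achievable length (strict):
13 → extends → [13]
12 → replaces 13 → [12]
12 → already a tail → [12]
15 → extends → [12, 15]
23 → extends → [12, 15, 23]
19 → replaces 23 → [12, 15, 19]
9 → replaces 12 → [9, 15, 19]
21 → extends → [9, 15, 19, 21]
21 → already a tail → [9, 15, 19, 21]
16 → replaces 19 → [9, 15, 16, 21]
11 → replaces 15 → [9, 11, 16, 21]
9 → already a tail → [9, 11, 16, 21]
19 → replaces 21 → [9, 11, 16, 19]
Four tails, so the longest strictly increasing subsequence has length 4 (e.g. 13, 15, 19, 21).

4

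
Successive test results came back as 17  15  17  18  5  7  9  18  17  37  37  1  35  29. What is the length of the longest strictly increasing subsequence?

5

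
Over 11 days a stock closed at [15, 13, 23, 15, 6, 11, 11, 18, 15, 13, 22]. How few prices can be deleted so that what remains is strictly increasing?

7

Fewest deletions = n − (longest strictly increasing subsequence).
Patience tails:
15 → extends → [15]
13 → replaces 15 → [13]
23 → extends → [13, 23]
15 → replaces 23 → [13, 15]
6 → replaces 13 → [6, 15]
11 → replaces 15 → [6, 11]
11 → already a tail → [6, 11]
18 → extends → [6, 11, 18]
15 → replaces 18 → [6, 11, 15]
13 → replaces 15 → [6, 11, 13]
22 → extends → [6, 11, 13, 22]
Longest strictly increasing subsequence has length 4, so deletions = 11 − 4 = 7.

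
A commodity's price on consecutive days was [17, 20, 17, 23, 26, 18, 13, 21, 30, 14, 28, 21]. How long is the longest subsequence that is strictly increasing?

5

Let dp[i] be the length of the longest such subsequence ending at index i:
i:      1  2  3  4  5  6  7  8  9 10 11 12
a[i]:  17 20 17 23 26 18 13 21 30 14 28 21
dp:     1  2  1  3  4  2  1  3  5  2  5  3
Maximum dp value is 5.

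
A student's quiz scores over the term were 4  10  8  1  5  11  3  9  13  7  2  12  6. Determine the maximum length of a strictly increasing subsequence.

4

Track the smallest tail for each achievable length (strict):
4 → extends → [4]
10 → extends → [4, 10]
8 → replaces 10 → [4, 8]
1 → replaces 4 → [1, 8]
5 → replaces 8 → [1, 5]
11 → extends → [1, 5, 11]
3 → replaces 5 → [1, 3, 11]
9 → replaces 11 → [1, 3, 9]
13 → extends → [1, 3, 9, 13]
7 → replaces 9 → [1, 3, 7, 13]
2 → replaces 3 → [1, 2, 7, 13]
12 → replaces 13 → [1, 2, 7, 12]
6 → replaces 7 → [1, 2, 6, 12]
Four tails, so the longest strictly increasing subsequence has length 4 (e.g. 4, 10, 11, 13).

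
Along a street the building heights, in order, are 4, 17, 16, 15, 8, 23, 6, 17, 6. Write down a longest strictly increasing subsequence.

4, 17, 23

Patience tails give the LIS length; then backtrack through the dp parents:
4 → extends → [4]
17 → extends → [4, 17]
16 → replaces 17 → [4, 16]
15 → replaces 16 → [4, 15]
8 → replaces 15 → [4, 8]
23 → extends → [4, 8, 23]
6 → replaces 8 → [4, 6, 23]
17 → replaces 23 → [4, 6, 17]
6 → already a tail → [4, 6, 17]
Length 3; one witness is 4, 17, 23.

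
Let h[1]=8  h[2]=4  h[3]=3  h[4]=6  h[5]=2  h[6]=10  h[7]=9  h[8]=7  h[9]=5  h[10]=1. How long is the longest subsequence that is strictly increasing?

3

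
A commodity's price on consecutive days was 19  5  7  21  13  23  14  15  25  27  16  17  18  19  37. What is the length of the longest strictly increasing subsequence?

Track the smallest tail for each achievable length (strict):
19 → extends → [19]
5 → replaces 19 → [5]
7 → extends → [5, 7]
21 → extends → [5, 7, 21]
13 → replaces 21 → [5, 7, 13]
23 → extends → [5, 7, 13, 23]
14 → replaces 23 → [5, 7, 13, 14]
15 → extends → [5, 7, 13, 14, 15]
25 → extends → [5, 7, 13, 14, 15, 25]
27 → extends → [5, 7, 13, 14, 15, 25, 27]
16 → replaces 25 → [5, 7, 13, 14, 15, 16, 27]
17 → replaces 27 → [5, 7, 13, 14, 15, 16, 17]
18 → extends → [5, 7, 13, 14, 15, 16, 17, 18]
19 → extends → [5, 7, 13, 14, 15, 16, 17, 18, 19]
37 → extends → [5, 7, 13, 14, 15, 16, 17, 18, 19, 37]
Ten tails, so the longest strictly increasing subsequence has length 10 (e.g. 5, 7, 13, 14, 15, 16, 17, 18, 19, 37).

10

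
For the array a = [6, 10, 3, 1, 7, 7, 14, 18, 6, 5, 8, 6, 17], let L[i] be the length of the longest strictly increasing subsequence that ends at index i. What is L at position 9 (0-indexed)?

2

dp[i] = 1 + max{dp[j] : j<i, a[j]<a[i]} (or 1 if no such j):
i:      0  1  2  3  4  5  6  7  8  9 10 11 12
a[i]:   6 10  3  1  7  7 14 18  6  5  8  6 17
dp:     1  2  1  1  2  2  3  4  2  2  3  3  4
At index 9 the value is 2.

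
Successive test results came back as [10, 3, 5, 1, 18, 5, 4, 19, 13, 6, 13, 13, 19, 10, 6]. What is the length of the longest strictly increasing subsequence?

5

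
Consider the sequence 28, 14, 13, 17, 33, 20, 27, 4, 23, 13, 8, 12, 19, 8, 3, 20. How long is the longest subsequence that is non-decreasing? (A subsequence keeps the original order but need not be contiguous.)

5

Let dp[i] be the length of the longest such subsequence ending at index i:
i:      1  2  3  4  5  6  7  8  9 10 11 12 13 14 15 16
a[i]:  28 14 13 17 33 20 27  4 23 13  8 12 19  8  3 20
dp:     1  1  1  2  3  3  4  1  4  2  2  3  4  3  1  5
Maximum dp value is 5.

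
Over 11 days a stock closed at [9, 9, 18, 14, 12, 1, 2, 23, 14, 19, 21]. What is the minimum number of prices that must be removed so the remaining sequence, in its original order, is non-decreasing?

Fewest deletions = n − (longest non-decreasing subsequence).
Patience tails:
9 → extends → [9]
9 → extends → [9, 9]
18 → extends → [9, 9, 18]
14 → replaces 18 → [9, 9, 14]
12 → replaces 14 → [9, 9, 12]
1 → replaces 9 → [1, 9, 12]
2 → replaces 9 → [1, 2, 12]
23 → extends → [1, 2, 12, 23]
14 → replaces 23 → [1, 2, 12, 14]
19 → extends → [1, 2, 12, 14, 19]
21 → extends → [1, 2, 12, 14, 19, 21]
Longest non-decreasing subsequence has length 6, so deletions = 11 − 6 = 5.

5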